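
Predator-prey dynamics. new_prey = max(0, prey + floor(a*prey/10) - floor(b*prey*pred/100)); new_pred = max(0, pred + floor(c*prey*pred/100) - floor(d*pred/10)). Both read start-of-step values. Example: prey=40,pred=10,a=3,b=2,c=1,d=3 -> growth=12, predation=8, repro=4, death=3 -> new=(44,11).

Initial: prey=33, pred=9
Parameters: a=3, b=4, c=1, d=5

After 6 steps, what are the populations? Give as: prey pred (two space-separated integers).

Answer: 54 3

Derivation:
Step 1: prey: 33+9-11=31; pred: 9+2-4=7
Step 2: prey: 31+9-8=32; pred: 7+2-3=6
Step 3: prey: 32+9-7=34; pred: 6+1-3=4
Step 4: prey: 34+10-5=39; pred: 4+1-2=3
Step 5: prey: 39+11-4=46; pred: 3+1-1=3
Step 6: prey: 46+13-5=54; pred: 3+1-1=3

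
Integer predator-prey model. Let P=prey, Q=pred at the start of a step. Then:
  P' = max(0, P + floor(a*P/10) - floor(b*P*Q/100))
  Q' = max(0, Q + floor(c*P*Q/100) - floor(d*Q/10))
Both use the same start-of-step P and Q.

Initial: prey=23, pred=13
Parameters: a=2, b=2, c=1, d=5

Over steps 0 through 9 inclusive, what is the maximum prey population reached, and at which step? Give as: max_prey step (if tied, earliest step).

Answer: 61 9

Derivation:
Step 1: prey: 23+4-5=22; pred: 13+2-6=9
Step 2: prey: 22+4-3=23; pred: 9+1-4=6
Step 3: prey: 23+4-2=25; pred: 6+1-3=4
Step 4: prey: 25+5-2=28; pred: 4+1-2=3
Step 5: prey: 28+5-1=32; pred: 3+0-1=2
Step 6: prey: 32+6-1=37; pred: 2+0-1=1
Step 7: prey: 37+7-0=44; pred: 1+0-0=1
Step 8: prey: 44+8-0=52; pred: 1+0-0=1
Step 9: prey: 52+10-1=61; pred: 1+0-0=1
Max prey = 61 at step 9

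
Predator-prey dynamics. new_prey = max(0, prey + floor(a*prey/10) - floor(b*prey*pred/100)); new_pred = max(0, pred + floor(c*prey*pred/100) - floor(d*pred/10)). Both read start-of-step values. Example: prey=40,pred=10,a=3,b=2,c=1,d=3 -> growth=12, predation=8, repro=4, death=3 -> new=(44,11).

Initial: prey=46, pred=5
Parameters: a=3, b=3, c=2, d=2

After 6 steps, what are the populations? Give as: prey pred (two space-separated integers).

Answer: 0 49

Derivation:
Step 1: prey: 46+13-6=53; pred: 5+4-1=8
Step 2: prey: 53+15-12=56; pred: 8+8-1=15
Step 3: prey: 56+16-25=47; pred: 15+16-3=28
Step 4: prey: 47+14-39=22; pred: 28+26-5=49
Step 5: prey: 22+6-32=0; pred: 49+21-9=61
Step 6: prey: 0+0-0=0; pred: 61+0-12=49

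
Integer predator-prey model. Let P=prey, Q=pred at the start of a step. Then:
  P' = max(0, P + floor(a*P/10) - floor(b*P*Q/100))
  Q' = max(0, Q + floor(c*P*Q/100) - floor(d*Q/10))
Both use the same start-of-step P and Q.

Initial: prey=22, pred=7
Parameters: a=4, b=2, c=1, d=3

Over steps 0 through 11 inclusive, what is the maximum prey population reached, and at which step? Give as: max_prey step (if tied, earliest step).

Step 1: prey: 22+8-3=27; pred: 7+1-2=6
Step 2: prey: 27+10-3=34; pred: 6+1-1=6
Step 3: prey: 34+13-4=43; pred: 6+2-1=7
Step 4: prey: 43+17-6=54; pred: 7+3-2=8
Step 5: prey: 54+21-8=67; pred: 8+4-2=10
Step 6: prey: 67+26-13=80; pred: 10+6-3=13
Step 7: prey: 80+32-20=92; pred: 13+10-3=20
Step 8: prey: 92+36-36=92; pred: 20+18-6=32
Step 9: prey: 92+36-58=70; pred: 32+29-9=52
Step 10: prey: 70+28-72=26; pred: 52+36-15=73
Step 11: prey: 26+10-37=0; pred: 73+18-21=70
Max prey = 92 at step 7

Answer: 92 7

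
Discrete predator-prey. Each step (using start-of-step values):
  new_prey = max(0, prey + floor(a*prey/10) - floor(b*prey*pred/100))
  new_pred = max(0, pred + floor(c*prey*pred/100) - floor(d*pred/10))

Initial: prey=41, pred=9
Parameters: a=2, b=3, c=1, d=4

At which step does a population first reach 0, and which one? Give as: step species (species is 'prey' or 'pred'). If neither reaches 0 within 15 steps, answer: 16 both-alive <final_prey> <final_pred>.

Step 1: prey: 41+8-11=38; pred: 9+3-3=9
Step 2: prey: 38+7-10=35; pred: 9+3-3=9
Step 3: prey: 35+7-9=33; pred: 9+3-3=9
Step 4: prey: 33+6-8=31; pred: 9+2-3=8
Step 5: prey: 31+6-7=30; pred: 8+2-3=7
Step 6: prey: 30+6-6=30; pred: 7+2-2=7
Steps 7-15: state stable at prey=30, pred=7 (no change)
No extinction within 15 steps

Answer: 16 both-alive 30 7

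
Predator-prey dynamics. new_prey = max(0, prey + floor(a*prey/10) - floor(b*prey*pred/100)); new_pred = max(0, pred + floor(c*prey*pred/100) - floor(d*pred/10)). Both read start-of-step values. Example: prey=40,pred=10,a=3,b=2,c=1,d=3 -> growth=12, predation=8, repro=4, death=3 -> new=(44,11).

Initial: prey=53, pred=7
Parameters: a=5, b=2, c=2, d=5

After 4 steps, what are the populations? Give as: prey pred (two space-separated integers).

Answer: 50 125

Derivation:
Step 1: prey: 53+26-7=72; pred: 7+7-3=11
Step 2: prey: 72+36-15=93; pred: 11+15-5=21
Step 3: prey: 93+46-39=100; pred: 21+39-10=50
Step 4: prey: 100+50-100=50; pred: 50+100-25=125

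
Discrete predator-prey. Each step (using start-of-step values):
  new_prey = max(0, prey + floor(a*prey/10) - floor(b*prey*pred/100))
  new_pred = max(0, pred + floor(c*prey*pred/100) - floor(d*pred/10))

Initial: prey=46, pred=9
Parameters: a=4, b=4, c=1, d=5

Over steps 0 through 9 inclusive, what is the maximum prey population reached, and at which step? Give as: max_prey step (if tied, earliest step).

Answer: 58 6

Derivation:
Step 1: prey: 46+18-16=48; pred: 9+4-4=9
Step 2: prey: 48+19-17=50; pred: 9+4-4=9
Step 3: prey: 50+20-18=52; pred: 9+4-4=9
Step 4: prey: 52+20-18=54; pred: 9+4-4=9
Step 5: prey: 54+21-19=56; pred: 9+4-4=9
Step 6: prey: 56+22-20=58; pred: 9+5-4=10
Step 7: prey: 58+23-23=58; pred: 10+5-5=10
Step 8: prey: 58+23-23=58; pred: 10+5-5=10
Step 9: prey: 58+23-23=58; pred: 10+5-5=10
Max prey = 58 at step 6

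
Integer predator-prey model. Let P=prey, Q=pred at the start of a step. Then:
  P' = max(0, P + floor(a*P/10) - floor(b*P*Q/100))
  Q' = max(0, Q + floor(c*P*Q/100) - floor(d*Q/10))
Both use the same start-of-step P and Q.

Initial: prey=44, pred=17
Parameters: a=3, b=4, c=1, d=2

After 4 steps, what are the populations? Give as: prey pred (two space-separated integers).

Step 1: prey: 44+13-29=28; pred: 17+7-3=21
Step 2: prey: 28+8-23=13; pred: 21+5-4=22
Step 3: prey: 13+3-11=5; pred: 22+2-4=20
Step 4: prey: 5+1-4=2; pred: 20+1-4=17

Answer: 2 17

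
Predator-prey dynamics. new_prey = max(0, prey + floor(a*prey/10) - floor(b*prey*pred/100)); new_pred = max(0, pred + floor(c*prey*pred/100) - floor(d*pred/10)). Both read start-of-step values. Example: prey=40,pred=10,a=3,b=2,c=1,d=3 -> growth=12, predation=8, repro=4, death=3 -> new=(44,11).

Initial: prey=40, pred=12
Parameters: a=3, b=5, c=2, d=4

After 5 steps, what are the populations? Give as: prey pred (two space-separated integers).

Step 1: prey: 40+12-24=28; pred: 12+9-4=17
Step 2: prey: 28+8-23=13; pred: 17+9-6=20
Step 3: prey: 13+3-13=3; pred: 20+5-8=17
Step 4: prey: 3+0-2=1; pred: 17+1-6=12
Step 5: prey: 1+0-0=1; pred: 12+0-4=8

Answer: 1 8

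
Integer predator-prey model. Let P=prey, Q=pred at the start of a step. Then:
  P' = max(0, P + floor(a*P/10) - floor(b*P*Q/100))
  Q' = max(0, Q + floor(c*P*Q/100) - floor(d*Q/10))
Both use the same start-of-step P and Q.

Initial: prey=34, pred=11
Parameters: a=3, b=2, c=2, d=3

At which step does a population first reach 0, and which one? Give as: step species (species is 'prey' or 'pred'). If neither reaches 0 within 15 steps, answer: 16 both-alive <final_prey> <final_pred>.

Step 1: prey: 34+10-7=37; pred: 11+7-3=15
Step 2: prey: 37+11-11=37; pred: 15+11-4=22
Step 3: prey: 37+11-16=32; pred: 22+16-6=32
Step 4: prey: 32+9-20=21; pred: 32+20-9=43
Step 5: prey: 21+6-18=9; pred: 43+18-12=49
Step 6: prey: 9+2-8=3; pred: 49+8-14=43
Step 7: prey: 3+0-2=1; pred: 43+2-12=33
Step 8: prey: 1+0-0=1; pred: 33+0-9=24
Step 9: prey: 1+0-0=1; pred: 24+0-7=17
Step 10: prey: 1+0-0=1; pred: 17+0-5=12
Step 11: prey: 1+0-0=1; pred: 12+0-3=9
Step 12: prey: 1+0-0=1; pred: 9+0-2=7
Step 13: prey: 1+0-0=1; pred: 7+0-2=5
Step 14: prey: 1+0-0=1; pred: 5+0-1=4
Step 15: prey: 1+0-0=1; pred: 4+0-1=3
No extinction within 15 steps

Answer: 16 both-alive 1 3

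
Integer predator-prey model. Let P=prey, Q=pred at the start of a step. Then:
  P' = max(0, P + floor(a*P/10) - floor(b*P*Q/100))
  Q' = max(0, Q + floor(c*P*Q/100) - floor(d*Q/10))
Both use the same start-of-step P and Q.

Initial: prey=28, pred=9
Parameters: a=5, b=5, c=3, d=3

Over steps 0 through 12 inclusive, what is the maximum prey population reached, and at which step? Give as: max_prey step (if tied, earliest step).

Step 1: prey: 28+14-12=30; pred: 9+7-2=14
Step 2: prey: 30+15-21=24; pred: 14+12-4=22
Step 3: prey: 24+12-26=10; pred: 22+15-6=31
Step 4: prey: 10+5-15=0; pred: 31+9-9=31
Step 5: prey: 0+0-0=0; pred: 31+0-9=22
Step 6: prey: 0+0-0=0; pred: 22+0-6=16
Step 7: prey: 0+0-0=0; pred: 16+0-4=12
Step 8: prey: 0+0-0=0; pred: 12+0-3=9
Step 9: prey: 0+0-0=0; pred: 9+0-2=7
Step 10: prey: 0+0-0=0; pred: 7+0-2=5
Step 11: prey: 0+0-0=0; pred: 5+0-1=4
Step 12: prey: 0+0-0=0; pred: 4+0-1=3
Max prey = 30 at step 1

Answer: 30 1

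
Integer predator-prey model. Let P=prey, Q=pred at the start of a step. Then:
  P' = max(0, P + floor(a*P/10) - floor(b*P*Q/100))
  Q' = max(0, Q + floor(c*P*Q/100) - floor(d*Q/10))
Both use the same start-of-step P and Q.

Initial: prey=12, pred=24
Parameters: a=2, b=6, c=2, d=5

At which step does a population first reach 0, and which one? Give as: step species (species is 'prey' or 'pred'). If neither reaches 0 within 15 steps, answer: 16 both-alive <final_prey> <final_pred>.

Answer: 1 prey

Derivation:
Step 1: prey: 12+2-17=0; pred: 24+5-12=17
First extinction: prey at step 1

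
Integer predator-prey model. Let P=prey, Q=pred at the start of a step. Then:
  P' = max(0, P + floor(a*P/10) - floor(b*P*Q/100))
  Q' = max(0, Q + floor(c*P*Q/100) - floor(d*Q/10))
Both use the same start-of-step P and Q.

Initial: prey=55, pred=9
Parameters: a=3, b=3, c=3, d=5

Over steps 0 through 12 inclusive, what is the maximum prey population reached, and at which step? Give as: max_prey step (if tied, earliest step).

Step 1: prey: 55+16-14=57; pred: 9+14-4=19
Step 2: prey: 57+17-32=42; pred: 19+32-9=42
Step 3: prey: 42+12-52=2; pred: 42+52-21=73
Step 4: prey: 2+0-4=0; pred: 73+4-36=41
Step 5: prey: 0+0-0=0; pred: 41+0-20=21
Step 6: prey: 0+0-0=0; pred: 21+0-10=11
Step 7: prey: 0+0-0=0; pred: 11+0-5=6
Step 8: prey: 0+0-0=0; pred: 6+0-3=3
Step 9: prey: 0+0-0=0; pred: 3+0-1=2
Step 10: prey: 0+0-0=0; pred: 2+0-1=1
Step 11: prey: 0+0-0=0; pred: 1+0-0=1
Step 12: prey: 0+0-0=0; pred: 1+0-0=1
Max prey = 57 at step 1

Answer: 57 1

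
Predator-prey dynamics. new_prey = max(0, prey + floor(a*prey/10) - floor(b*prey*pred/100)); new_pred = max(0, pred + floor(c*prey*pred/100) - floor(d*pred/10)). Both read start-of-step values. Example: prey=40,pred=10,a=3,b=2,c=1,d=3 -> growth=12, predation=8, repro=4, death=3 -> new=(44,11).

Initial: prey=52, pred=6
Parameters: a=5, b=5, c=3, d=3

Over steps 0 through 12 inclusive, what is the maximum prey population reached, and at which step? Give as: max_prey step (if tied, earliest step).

Answer: 63 1

Derivation:
Step 1: prey: 52+26-15=63; pred: 6+9-1=14
Step 2: prey: 63+31-44=50; pred: 14+26-4=36
Step 3: prey: 50+25-90=0; pred: 36+54-10=80
Step 4: prey: 0+0-0=0; pred: 80+0-24=56
Step 5: prey: 0+0-0=0; pred: 56+0-16=40
Step 6: prey: 0+0-0=0; pred: 40+0-12=28
Step 7: prey: 0+0-0=0; pred: 28+0-8=20
Step 8: prey: 0+0-0=0; pred: 20+0-6=14
Step 9: prey: 0+0-0=0; pred: 14+0-4=10
Step 10: prey: 0+0-0=0; pred: 10+0-3=7
Step 11: prey: 0+0-0=0; pred: 7+0-2=5
Step 12: prey: 0+0-0=0; pred: 5+0-1=4
Max prey = 63 at step 1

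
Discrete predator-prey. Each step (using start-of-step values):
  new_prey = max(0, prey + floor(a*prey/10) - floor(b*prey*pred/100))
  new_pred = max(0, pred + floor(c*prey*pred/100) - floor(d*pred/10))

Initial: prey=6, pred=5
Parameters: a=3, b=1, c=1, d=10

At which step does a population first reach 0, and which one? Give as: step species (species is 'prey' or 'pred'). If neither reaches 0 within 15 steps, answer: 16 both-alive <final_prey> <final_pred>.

Answer: 1 pred

Derivation:
Step 1: prey: 6+1-0=7; pred: 5+0-5=0
First extinction: pred at step 1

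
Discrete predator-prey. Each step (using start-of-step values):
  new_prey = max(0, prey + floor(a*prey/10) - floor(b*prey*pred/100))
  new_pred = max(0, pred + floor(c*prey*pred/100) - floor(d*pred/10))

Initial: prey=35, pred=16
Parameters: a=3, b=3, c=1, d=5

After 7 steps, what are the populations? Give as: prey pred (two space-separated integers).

Answer: 46 3

Derivation:
Step 1: prey: 35+10-16=29; pred: 16+5-8=13
Step 2: prey: 29+8-11=26; pred: 13+3-6=10
Step 3: prey: 26+7-7=26; pred: 10+2-5=7
Step 4: prey: 26+7-5=28; pred: 7+1-3=5
Step 5: prey: 28+8-4=32; pred: 5+1-2=4
Step 6: prey: 32+9-3=38; pred: 4+1-2=3
Step 7: prey: 38+11-3=46; pred: 3+1-1=3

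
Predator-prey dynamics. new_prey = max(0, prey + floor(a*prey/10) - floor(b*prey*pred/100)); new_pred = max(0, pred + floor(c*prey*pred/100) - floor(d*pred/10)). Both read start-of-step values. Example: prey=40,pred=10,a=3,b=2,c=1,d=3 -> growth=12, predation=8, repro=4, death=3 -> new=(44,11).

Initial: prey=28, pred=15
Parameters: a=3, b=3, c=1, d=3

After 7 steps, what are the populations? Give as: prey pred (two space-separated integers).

Step 1: prey: 28+8-12=24; pred: 15+4-4=15
Step 2: prey: 24+7-10=21; pred: 15+3-4=14
Step 3: prey: 21+6-8=19; pred: 14+2-4=12
Step 4: prey: 19+5-6=18; pred: 12+2-3=11
Step 5: prey: 18+5-5=18; pred: 11+1-3=9
Step 6: prey: 18+5-4=19; pred: 9+1-2=8
Step 7: prey: 19+5-4=20; pred: 8+1-2=7

Answer: 20 7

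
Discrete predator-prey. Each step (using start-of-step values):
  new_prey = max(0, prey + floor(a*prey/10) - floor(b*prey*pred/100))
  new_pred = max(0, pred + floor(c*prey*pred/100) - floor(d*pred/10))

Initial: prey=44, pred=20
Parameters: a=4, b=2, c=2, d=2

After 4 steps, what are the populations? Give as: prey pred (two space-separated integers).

Answer: 0 78

Derivation:
Step 1: prey: 44+17-17=44; pred: 20+17-4=33
Step 2: prey: 44+17-29=32; pred: 33+29-6=56
Step 3: prey: 32+12-35=9; pred: 56+35-11=80
Step 4: prey: 9+3-14=0; pred: 80+14-16=78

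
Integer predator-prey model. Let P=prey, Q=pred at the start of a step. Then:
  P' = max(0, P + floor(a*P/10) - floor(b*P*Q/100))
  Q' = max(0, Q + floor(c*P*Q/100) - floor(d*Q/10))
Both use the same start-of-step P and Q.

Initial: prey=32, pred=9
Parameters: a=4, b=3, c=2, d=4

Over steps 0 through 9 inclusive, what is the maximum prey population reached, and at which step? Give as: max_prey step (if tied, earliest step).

Step 1: prey: 32+12-8=36; pred: 9+5-3=11
Step 2: prey: 36+14-11=39; pred: 11+7-4=14
Step 3: prey: 39+15-16=38; pred: 14+10-5=19
Step 4: prey: 38+15-21=32; pred: 19+14-7=26
Step 5: prey: 32+12-24=20; pred: 26+16-10=32
Step 6: prey: 20+8-19=9; pred: 32+12-12=32
Step 7: prey: 9+3-8=4; pred: 32+5-12=25
Step 8: prey: 4+1-3=2; pred: 25+2-10=17
Step 9: prey: 2+0-1=1; pred: 17+0-6=11
Max prey = 39 at step 2

Answer: 39 2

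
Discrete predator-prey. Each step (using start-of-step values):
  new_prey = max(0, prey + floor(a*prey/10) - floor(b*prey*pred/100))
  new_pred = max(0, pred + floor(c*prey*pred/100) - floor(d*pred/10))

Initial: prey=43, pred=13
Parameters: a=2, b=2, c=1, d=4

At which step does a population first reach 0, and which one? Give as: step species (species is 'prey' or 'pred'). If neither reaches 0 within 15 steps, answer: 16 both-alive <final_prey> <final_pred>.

Step 1: prey: 43+8-11=40; pred: 13+5-5=13
Step 2: prey: 40+8-10=38; pred: 13+5-5=13
Step 3: prey: 38+7-9=36; pred: 13+4-5=12
Step 4: prey: 36+7-8=35; pred: 12+4-4=12
Step 5: prey: 35+7-8=34; pred: 12+4-4=12
Step 6: prey: 34+6-8=32; pred: 12+4-4=12
Step 7: prey: 32+6-7=31; pred: 12+3-4=11
Step 8: prey: 31+6-6=31; pred: 11+3-4=10
Step 9: prey: 31+6-6=31; pred: 10+3-4=9
Step 10: prey: 31+6-5=32; pred: 9+2-3=8
Step 11: prey: 32+6-5=33; pred: 8+2-3=7
Step 12: prey: 33+6-4=35; pred: 7+2-2=7
Step 13: prey: 35+7-4=38; pred: 7+2-2=7
Step 14: prey: 38+7-5=40; pred: 7+2-2=7
Step 15: prey: 40+8-5=43; pred: 7+2-2=7
No extinction within 15 steps

Answer: 16 both-alive 43 7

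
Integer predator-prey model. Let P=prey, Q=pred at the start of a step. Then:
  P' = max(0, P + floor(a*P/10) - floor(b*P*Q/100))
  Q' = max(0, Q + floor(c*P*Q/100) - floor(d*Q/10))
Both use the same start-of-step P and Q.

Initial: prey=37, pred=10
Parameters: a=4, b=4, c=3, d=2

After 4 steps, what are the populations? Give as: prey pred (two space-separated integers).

Answer: 0 44

Derivation:
Step 1: prey: 37+14-14=37; pred: 10+11-2=19
Step 2: prey: 37+14-28=23; pred: 19+21-3=37
Step 3: prey: 23+9-34=0; pred: 37+25-7=55
Step 4: prey: 0+0-0=0; pred: 55+0-11=44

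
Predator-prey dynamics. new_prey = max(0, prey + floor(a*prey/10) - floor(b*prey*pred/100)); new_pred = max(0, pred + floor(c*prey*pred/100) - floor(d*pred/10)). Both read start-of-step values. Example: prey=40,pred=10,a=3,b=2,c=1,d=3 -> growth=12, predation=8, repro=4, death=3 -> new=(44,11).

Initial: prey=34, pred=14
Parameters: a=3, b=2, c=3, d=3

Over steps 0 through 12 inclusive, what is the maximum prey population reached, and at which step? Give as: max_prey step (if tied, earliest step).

Answer: 35 1

Derivation:
Step 1: prey: 34+10-9=35; pred: 14+14-4=24
Step 2: prey: 35+10-16=29; pred: 24+25-7=42
Step 3: prey: 29+8-24=13; pred: 42+36-12=66
Step 4: prey: 13+3-17=0; pred: 66+25-19=72
Step 5: prey: 0+0-0=0; pred: 72+0-21=51
Step 6: prey: 0+0-0=0; pred: 51+0-15=36
Step 7: prey: 0+0-0=0; pred: 36+0-10=26
Step 8: prey: 0+0-0=0; pred: 26+0-7=19
Step 9: prey: 0+0-0=0; pred: 19+0-5=14
Step 10: prey: 0+0-0=0; pred: 14+0-4=10
Step 11: prey: 0+0-0=0; pred: 10+0-3=7
Step 12: prey: 0+0-0=0; pred: 7+0-2=5
Max prey = 35 at step 1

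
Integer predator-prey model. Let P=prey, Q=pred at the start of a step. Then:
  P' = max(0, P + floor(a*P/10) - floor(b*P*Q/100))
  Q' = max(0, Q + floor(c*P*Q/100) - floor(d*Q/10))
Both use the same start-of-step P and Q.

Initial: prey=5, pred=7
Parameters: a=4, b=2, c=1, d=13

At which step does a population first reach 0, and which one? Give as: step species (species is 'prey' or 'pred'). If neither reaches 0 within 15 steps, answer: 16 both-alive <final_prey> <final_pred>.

Answer: 1 pred

Derivation:
Step 1: prey: 5+2-0=7; pred: 7+0-9=0
First extinction: pred at step 1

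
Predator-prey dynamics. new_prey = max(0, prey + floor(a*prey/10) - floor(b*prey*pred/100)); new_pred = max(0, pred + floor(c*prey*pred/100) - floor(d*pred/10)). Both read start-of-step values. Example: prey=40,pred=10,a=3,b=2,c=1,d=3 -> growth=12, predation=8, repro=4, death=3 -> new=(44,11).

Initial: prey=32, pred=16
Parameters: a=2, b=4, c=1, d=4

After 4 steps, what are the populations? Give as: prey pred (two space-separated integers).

Step 1: prey: 32+6-20=18; pred: 16+5-6=15
Step 2: prey: 18+3-10=11; pred: 15+2-6=11
Step 3: prey: 11+2-4=9; pred: 11+1-4=8
Step 4: prey: 9+1-2=8; pred: 8+0-3=5

Answer: 8 5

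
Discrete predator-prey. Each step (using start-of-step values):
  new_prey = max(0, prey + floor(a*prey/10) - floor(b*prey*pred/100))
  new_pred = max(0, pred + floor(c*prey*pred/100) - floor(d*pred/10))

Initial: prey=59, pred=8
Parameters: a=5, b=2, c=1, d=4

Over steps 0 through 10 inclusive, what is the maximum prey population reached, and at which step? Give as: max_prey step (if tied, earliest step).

Answer: 139 4

Derivation:
Step 1: prey: 59+29-9=79; pred: 8+4-3=9
Step 2: prey: 79+39-14=104; pred: 9+7-3=13
Step 3: prey: 104+52-27=129; pred: 13+13-5=21
Step 4: prey: 129+64-54=139; pred: 21+27-8=40
Step 5: prey: 139+69-111=97; pred: 40+55-16=79
Step 6: prey: 97+48-153=0; pred: 79+76-31=124
Step 7: prey: 0+0-0=0; pred: 124+0-49=75
Step 8: prey: 0+0-0=0; pred: 75+0-30=45
Step 9: prey: 0+0-0=0; pred: 45+0-18=27
Step 10: prey: 0+0-0=0; pred: 27+0-10=17
Max prey = 139 at step 4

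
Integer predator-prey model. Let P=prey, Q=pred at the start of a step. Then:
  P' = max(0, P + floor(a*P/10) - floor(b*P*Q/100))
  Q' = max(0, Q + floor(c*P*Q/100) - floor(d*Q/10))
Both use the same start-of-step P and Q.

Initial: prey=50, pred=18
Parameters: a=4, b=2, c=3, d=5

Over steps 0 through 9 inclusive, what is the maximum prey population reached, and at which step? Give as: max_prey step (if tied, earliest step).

Step 1: prey: 50+20-18=52; pred: 18+27-9=36
Step 2: prey: 52+20-37=35; pred: 36+56-18=74
Step 3: prey: 35+14-51=0; pred: 74+77-37=114
Step 4: prey: 0+0-0=0; pred: 114+0-57=57
Step 5: prey: 0+0-0=0; pred: 57+0-28=29
Step 6: prey: 0+0-0=0; pred: 29+0-14=15
Step 7: prey: 0+0-0=0; pred: 15+0-7=8
Step 8: prey: 0+0-0=0; pred: 8+0-4=4
Step 9: prey: 0+0-0=0; pred: 4+0-2=2
Max prey = 52 at step 1

Answer: 52 1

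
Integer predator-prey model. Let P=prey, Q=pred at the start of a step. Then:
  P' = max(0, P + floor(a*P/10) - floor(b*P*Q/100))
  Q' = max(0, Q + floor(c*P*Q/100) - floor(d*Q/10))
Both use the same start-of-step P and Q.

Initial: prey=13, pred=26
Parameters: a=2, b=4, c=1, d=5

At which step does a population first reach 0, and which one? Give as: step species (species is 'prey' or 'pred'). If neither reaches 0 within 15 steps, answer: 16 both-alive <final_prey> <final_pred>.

Step 1: prey: 13+2-13=2; pred: 26+3-13=16
Step 2: prey: 2+0-1=1; pred: 16+0-8=8
Step 3: prey: 1+0-0=1; pred: 8+0-4=4
Step 4: prey: 1+0-0=1; pred: 4+0-2=2
Step 5: prey: 1+0-0=1; pred: 2+0-1=1
Step 6: prey: 1+0-0=1; pred: 1+0-0=1
Steps 7-15: state stable at prey=1, pred=1 (no change)
No extinction within 15 steps

Answer: 16 both-alive 1 1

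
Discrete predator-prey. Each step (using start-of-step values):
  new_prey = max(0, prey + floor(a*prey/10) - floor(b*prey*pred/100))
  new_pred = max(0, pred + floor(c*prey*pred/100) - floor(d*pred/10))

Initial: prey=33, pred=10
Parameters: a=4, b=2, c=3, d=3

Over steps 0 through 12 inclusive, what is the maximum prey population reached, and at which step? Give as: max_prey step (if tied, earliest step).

Step 1: prey: 33+13-6=40; pred: 10+9-3=16
Step 2: prey: 40+16-12=44; pred: 16+19-4=31
Step 3: prey: 44+17-27=34; pred: 31+40-9=62
Step 4: prey: 34+13-42=5; pred: 62+63-18=107
Step 5: prey: 5+2-10=0; pred: 107+16-32=91
Step 6: prey: 0+0-0=0; pred: 91+0-27=64
Step 7: prey: 0+0-0=0; pred: 64+0-19=45
Step 8: prey: 0+0-0=0; pred: 45+0-13=32
Step 9: prey: 0+0-0=0; pred: 32+0-9=23
Step 10: prey: 0+0-0=0; pred: 23+0-6=17
Step 11: prey: 0+0-0=0; pred: 17+0-5=12
Step 12: prey: 0+0-0=0; pred: 12+0-3=9
Max prey = 44 at step 2

Answer: 44 2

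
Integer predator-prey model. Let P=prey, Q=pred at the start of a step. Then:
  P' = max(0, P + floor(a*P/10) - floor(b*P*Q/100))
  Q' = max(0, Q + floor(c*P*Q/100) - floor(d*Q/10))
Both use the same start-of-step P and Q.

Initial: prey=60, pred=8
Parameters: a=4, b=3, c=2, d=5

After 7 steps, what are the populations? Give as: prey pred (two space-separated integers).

Step 1: prey: 60+24-14=70; pred: 8+9-4=13
Step 2: prey: 70+28-27=71; pred: 13+18-6=25
Step 3: prey: 71+28-53=46; pred: 25+35-12=48
Step 4: prey: 46+18-66=0; pred: 48+44-24=68
Step 5: prey: 0+0-0=0; pred: 68+0-34=34
Step 6: prey: 0+0-0=0; pred: 34+0-17=17
Step 7: prey: 0+0-0=0; pred: 17+0-8=9

Answer: 0 9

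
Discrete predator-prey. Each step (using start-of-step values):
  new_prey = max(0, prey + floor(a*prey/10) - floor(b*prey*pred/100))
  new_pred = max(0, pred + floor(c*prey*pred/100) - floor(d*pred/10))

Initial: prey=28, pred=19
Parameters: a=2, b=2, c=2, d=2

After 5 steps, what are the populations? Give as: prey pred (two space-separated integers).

Answer: 2 30

Derivation:
Step 1: prey: 28+5-10=23; pred: 19+10-3=26
Step 2: prey: 23+4-11=16; pred: 26+11-5=32
Step 3: prey: 16+3-10=9; pred: 32+10-6=36
Step 4: prey: 9+1-6=4; pred: 36+6-7=35
Step 5: prey: 4+0-2=2; pred: 35+2-7=30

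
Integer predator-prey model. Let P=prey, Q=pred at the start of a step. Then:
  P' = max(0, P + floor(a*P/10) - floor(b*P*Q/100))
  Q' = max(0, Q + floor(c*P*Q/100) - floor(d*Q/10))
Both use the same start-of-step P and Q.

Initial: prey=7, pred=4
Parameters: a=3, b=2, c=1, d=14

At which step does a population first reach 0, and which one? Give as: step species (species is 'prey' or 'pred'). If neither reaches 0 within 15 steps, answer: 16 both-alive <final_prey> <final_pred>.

Step 1: prey: 7+2-0=9; pred: 4+0-5=0
First extinction: pred at step 1

Answer: 1 pred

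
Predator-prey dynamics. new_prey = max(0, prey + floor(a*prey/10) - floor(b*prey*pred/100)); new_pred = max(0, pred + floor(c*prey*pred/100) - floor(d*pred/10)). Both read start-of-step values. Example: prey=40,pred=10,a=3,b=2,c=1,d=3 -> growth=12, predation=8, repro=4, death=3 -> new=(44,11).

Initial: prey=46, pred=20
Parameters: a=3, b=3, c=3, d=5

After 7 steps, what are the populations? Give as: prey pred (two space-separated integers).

Answer: 0 3

Derivation:
Step 1: prey: 46+13-27=32; pred: 20+27-10=37
Step 2: prey: 32+9-35=6; pred: 37+35-18=54
Step 3: prey: 6+1-9=0; pred: 54+9-27=36
Step 4: prey: 0+0-0=0; pred: 36+0-18=18
Step 5: prey: 0+0-0=0; pred: 18+0-9=9
Step 6: prey: 0+0-0=0; pred: 9+0-4=5
Step 7: prey: 0+0-0=0; pred: 5+0-2=3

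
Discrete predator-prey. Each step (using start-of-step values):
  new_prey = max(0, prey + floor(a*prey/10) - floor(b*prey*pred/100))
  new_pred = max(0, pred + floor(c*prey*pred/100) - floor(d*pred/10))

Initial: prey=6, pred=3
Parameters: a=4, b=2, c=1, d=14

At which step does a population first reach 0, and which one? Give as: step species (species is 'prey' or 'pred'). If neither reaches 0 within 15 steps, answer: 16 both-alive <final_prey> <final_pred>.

Answer: 1 pred

Derivation:
Step 1: prey: 6+2-0=8; pred: 3+0-4=0
First extinction: pred at step 1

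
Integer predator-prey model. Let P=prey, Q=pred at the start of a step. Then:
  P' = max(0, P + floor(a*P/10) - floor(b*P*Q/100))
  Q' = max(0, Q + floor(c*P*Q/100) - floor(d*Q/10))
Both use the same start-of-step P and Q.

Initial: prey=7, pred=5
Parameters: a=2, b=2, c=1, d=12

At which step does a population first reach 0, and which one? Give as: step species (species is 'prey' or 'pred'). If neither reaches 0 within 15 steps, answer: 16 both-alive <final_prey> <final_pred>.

Answer: 1 pred

Derivation:
Step 1: prey: 7+1-0=8; pred: 5+0-6=0
First extinction: pred at step 1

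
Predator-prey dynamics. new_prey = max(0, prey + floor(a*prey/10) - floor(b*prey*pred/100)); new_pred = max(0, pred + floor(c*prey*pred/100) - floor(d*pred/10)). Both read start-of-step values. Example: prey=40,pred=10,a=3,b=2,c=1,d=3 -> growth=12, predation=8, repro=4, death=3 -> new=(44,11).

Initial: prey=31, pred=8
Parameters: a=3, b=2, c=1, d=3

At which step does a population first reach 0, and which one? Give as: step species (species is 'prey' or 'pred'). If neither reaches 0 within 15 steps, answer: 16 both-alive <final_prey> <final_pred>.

Answer: 16 both-alive 5 12

Derivation:
Step 1: prey: 31+9-4=36; pred: 8+2-2=8
Step 2: prey: 36+10-5=41; pred: 8+2-2=8
Step 3: prey: 41+12-6=47; pred: 8+3-2=9
Step 4: prey: 47+14-8=53; pred: 9+4-2=11
Step 5: prey: 53+15-11=57; pred: 11+5-3=13
Step 6: prey: 57+17-14=60; pred: 13+7-3=17
Step 7: prey: 60+18-20=58; pred: 17+10-5=22
Step 8: prey: 58+17-25=50; pred: 22+12-6=28
Step 9: prey: 50+15-28=37; pred: 28+14-8=34
Step 10: prey: 37+11-25=23; pred: 34+12-10=36
Step 11: prey: 23+6-16=13; pred: 36+8-10=34
Step 12: prey: 13+3-8=8; pred: 34+4-10=28
Step 13: prey: 8+2-4=6; pred: 28+2-8=22
Step 14: prey: 6+1-2=5; pred: 22+1-6=17
Step 15: prey: 5+1-1=5; pred: 17+0-5=12
No extinction within 15 steps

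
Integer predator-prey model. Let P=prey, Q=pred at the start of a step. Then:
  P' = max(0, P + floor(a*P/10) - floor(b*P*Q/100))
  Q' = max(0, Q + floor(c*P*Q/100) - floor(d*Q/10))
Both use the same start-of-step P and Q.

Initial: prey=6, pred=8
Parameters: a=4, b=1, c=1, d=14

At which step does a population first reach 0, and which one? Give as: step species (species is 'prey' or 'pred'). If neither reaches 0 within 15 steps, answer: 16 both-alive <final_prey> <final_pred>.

Step 1: prey: 6+2-0=8; pred: 8+0-11=0
First extinction: pred at step 1

Answer: 1 pred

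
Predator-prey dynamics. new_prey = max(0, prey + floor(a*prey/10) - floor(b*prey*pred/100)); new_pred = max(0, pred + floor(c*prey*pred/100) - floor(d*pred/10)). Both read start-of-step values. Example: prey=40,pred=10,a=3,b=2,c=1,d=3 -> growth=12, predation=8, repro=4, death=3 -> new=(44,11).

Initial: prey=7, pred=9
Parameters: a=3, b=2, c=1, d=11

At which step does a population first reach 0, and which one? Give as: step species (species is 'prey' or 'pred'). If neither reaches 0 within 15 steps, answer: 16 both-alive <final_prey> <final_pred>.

Answer: 1 pred

Derivation:
Step 1: prey: 7+2-1=8; pred: 9+0-9=0
First extinction: pred at step 1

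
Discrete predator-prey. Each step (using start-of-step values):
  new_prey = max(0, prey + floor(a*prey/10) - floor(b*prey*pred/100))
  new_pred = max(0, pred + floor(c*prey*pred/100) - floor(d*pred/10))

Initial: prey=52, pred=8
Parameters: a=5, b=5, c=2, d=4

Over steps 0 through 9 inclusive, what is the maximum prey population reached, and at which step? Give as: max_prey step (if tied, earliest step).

Step 1: prey: 52+26-20=58; pred: 8+8-3=13
Step 2: prey: 58+29-37=50; pred: 13+15-5=23
Step 3: prey: 50+25-57=18; pred: 23+23-9=37
Step 4: prey: 18+9-33=0; pred: 37+13-14=36
Step 5: prey: 0+0-0=0; pred: 36+0-14=22
Step 6: prey: 0+0-0=0; pred: 22+0-8=14
Step 7: prey: 0+0-0=0; pred: 14+0-5=9
Step 8: prey: 0+0-0=0; pred: 9+0-3=6
Step 9: prey: 0+0-0=0; pred: 6+0-2=4
Max prey = 58 at step 1

Answer: 58 1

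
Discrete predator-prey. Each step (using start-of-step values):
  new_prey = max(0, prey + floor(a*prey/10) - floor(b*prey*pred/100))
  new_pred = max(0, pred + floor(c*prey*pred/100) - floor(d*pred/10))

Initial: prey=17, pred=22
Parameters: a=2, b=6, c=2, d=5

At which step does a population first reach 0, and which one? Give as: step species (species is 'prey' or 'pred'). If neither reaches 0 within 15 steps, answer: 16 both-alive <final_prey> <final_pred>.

Answer: 1 prey

Derivation:
Step 1: prey: 17+3-22=0; pred: 22+7-11=18
First extinction: prey at step 1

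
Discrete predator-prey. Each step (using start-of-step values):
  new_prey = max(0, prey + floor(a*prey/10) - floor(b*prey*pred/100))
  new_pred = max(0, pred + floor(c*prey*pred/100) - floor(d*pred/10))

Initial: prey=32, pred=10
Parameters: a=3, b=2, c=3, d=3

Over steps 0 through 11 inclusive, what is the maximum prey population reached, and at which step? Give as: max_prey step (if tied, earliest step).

Step 1: prey: 32+9-6=35; pred: 10+9-3=16
Step 2: prey: 35+10-11=34; pred: 16+16-4=28
Step 3: prey: 34+10-19=25; pred: 28+28-8=48
Step 4: prey: 25+7-24=8; pred: 48+36-14=70
Step 5: prey: 8+2-11=0; pred: 70+16-21=65
Step 6: prey: 0+0-0=0; pred: 65+0-19=46
Step 7: prey: 0+0-0=0; pred: 46+0-13=33
Step 8: prey: 0+0-0=0; pred: 33+0-9=24
Step 9: prey: 0+0-0=0; pred: 24+0-7=17
Step 10: prey: 0+0-0=0; pred: 17+0-5=12
Step 11: prey: 0+0-0=0; pred: 12+0-3=9
Max prey = 35 at step 1

Answer: 35 1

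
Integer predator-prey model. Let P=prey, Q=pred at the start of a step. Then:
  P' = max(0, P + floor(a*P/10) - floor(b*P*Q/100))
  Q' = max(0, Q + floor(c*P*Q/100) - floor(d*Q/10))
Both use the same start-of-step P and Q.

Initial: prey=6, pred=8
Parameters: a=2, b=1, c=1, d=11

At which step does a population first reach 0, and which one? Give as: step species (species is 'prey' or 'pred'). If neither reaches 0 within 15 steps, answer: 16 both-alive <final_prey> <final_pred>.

Answer: 1 pred

Derivation:
Step 1: prey: 6+1-0=7; pred: 8+0-8=0
First extinction: pred at step 1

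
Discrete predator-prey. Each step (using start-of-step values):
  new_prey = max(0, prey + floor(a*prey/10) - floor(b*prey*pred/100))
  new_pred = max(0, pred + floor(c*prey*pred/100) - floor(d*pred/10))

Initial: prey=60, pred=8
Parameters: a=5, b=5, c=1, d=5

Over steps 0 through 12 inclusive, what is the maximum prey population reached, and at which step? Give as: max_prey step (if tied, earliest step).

Answer: 77 3

Derivation:
Step 1: prey: 60+30-24=66; pred: 8+4-4=8
Step 2: prey: 66+33-26=73; pred: 8+5-4=9
Step 3: prey: 73+36-32=77; pred: 9+6-4=11
Step 4: prey: 77+38-42=73; pred: 11+8-5=14
Step 5: prey: 73+36-51=58; pred: 14+10-7=17
Step 6: prey: 58+29-49=38; pred: 17+9-8=18
Step 7: prey: 38+19-34=23; pred: 18+6-9=15
Step 8: prey: 23+11-17=17; pred: 15+3-7=11
Step 9: prey: 17+8-9=16; pred: 11+1-5=7
Step 10: prey: 16+8-5=19; pred: 7+1-3=5
Step 11: prey: 19+9-4=24; pred: 5+0-2=3
Step 12: prey: 24+12-3=33; pred: 3+0-1=2
Max prey = 77 at step 3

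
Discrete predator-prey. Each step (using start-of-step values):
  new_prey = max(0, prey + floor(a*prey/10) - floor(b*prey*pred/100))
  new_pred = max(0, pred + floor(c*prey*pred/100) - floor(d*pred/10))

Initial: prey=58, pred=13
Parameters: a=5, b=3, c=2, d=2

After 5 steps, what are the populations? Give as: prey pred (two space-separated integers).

Step 1: prey: 58+29-22=65; pred: 13+15-2=26
Step 2: prey: 65+32-50=47; pred: 26+33-5=54
Step 3: prey: 47+23-76=0; pred: 54+50-10=94
Step 4: prey: 0+0-0=0; pred: 94+0-18=76
Step 5: prey: 0+0-0=0; pred: 76+0-15=61

Answer: 0 61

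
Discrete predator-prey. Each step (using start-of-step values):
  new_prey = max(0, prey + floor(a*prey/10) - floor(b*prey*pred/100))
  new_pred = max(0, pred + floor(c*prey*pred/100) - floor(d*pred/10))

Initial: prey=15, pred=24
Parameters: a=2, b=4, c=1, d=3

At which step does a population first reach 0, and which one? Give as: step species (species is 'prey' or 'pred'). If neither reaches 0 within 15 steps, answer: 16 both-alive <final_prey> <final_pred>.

Answer: 16 both-alive 1 3

Derivation:
Step 1: prey: 15+3-14=4; pred: 24+3-7=20
Step 2: prey: 4+0-3=1; pred: 20+0-6=14
Step 3: prey: 1+0-0=1; pred: 14+0-4=10
Step 4: prey: 1+0-0=1; pred: 10+0-3=7
Step 5: prey: 1+0-0=1; pred: 7+0-2=5
Step 6: prey: 1+0-0=1; pred: 5+0-1=4
Step 7: prey: 1+0-0=1; pred: 4+0-1=3
Step 8: prey: 1+0-0=1; pred: 3+0-0=3
Steps 9-15: state stable at prey=1, pred=3 (no change)
No extinction within 15 steps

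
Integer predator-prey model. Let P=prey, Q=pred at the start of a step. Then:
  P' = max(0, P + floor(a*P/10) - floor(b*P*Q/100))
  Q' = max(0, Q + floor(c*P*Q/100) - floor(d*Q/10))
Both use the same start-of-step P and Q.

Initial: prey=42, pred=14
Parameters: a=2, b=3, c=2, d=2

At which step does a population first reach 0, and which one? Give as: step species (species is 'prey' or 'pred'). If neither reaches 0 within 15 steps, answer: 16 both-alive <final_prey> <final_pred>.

Step 1: prey: 42+8-17=33; pred: 14+11-2=23
Step 2: prey: 33+6-22=17; pred: 23+15-4=34
Step 3: prey: 17+3-17=3; pred: 34+11-6=39
Step 4: prey: 3+0-3=0; pred: 39+2-7=34
First extinction: prey at step 4

Answer: 4 prey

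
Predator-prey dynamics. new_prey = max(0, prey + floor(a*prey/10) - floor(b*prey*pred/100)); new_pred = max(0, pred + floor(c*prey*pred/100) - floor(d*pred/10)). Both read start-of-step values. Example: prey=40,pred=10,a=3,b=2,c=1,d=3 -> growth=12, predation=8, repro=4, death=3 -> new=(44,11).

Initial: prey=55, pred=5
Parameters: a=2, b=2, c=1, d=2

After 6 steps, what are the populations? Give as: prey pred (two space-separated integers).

Step 1: prey: 55+11-5=61; pred: 5+2-1=6
Step 2: prey: 61+12-7=66; pred: 6+3-1=8
Step 3: prey: 66+13-10=69; pred: 8+5-1=12
Step 4: prey: 69+13-16=66; pred: 12+8-2=18
Step 5: prey: 66+13-23=56; pred: 18+11-3=26
Step 6: prey: 56+11-29=38; pred: 26+14-5=35

Answer: 38 35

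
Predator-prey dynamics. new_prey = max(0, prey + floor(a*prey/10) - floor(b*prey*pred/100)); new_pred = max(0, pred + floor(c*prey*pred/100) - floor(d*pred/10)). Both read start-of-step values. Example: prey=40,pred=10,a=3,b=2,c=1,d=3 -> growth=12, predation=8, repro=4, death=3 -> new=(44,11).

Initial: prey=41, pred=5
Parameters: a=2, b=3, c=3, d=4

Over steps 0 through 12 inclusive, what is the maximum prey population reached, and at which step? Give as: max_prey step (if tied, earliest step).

Step 1: prey: 41+8-6=43; pred: 5+6-2=9
Step 2: prey: 43+8-11=40; pred: 9+11-3=17
Step 3: prey: 40+8-20=28; pred: 17+20-6=31
Step 4: prey: 28+5-26=7; pred: 31+26-12=45
Step 5: prey: 7+1-9=0; pred: 45+9-18=36
Step 6: prey: 0+0-0=0; pred: 36+0-14=22
Step 7: prey: 0+0-0=0; pred: 22+0-8=14
Step 8: prey: 0+0-0=0; pred: 14+0-5=9
Step 9: prey: 0+0-0=0; pred: 9+0-3=6
Step 10: prey: 0+0-0=0; pred: 6+0-2=4
Step 11: prey: 0+0-0=0; pred: 4+0-1=3
Step 12: prey: 0+0-0=0; pred: 3+0-1=2
Max prey = 43 at step 1

Answer: 43 1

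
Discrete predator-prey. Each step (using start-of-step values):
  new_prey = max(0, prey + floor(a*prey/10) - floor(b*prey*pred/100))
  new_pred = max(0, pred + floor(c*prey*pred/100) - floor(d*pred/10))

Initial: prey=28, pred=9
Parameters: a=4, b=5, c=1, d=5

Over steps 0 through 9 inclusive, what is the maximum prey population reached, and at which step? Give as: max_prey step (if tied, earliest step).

Answer: 113 9

Derivation:
Step 1: prey: 28+11-12=27; pred: 9+2-4=7
Step 2: prey: 27+10-9=28; pred: 7+1-3=5
Step 3: prey: 28+11-7=32; pred: 5+1-2=4
Step 4: prey: 32+12-6=38; pred: 4+1-2=3
Step 5: prey: 38+15-5=48; pred: 3+1-1=3
Step 6: prey: 48+19-7=60; pred: 3+1-1=3
Step 7: prey: 60+24-9=75; pred: 3+1-1=3
Step 8: prey: 75+30-11=94; pred: 3+2-1=4
Step 9: prey: 94+37-18=113; pred: 4+3-2=5
Max prey = 113 at step 9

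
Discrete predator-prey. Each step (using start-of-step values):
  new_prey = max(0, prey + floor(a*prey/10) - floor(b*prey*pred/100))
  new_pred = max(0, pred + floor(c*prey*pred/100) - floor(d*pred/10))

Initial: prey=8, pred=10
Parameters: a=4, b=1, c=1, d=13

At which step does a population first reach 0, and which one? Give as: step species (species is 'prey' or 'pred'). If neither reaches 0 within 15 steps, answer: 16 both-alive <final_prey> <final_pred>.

Answer: 1 pred

Derivation:
Step 1: prey: 8+3-0=11; pred: 10+0-13=0
First extinction: pred at step 1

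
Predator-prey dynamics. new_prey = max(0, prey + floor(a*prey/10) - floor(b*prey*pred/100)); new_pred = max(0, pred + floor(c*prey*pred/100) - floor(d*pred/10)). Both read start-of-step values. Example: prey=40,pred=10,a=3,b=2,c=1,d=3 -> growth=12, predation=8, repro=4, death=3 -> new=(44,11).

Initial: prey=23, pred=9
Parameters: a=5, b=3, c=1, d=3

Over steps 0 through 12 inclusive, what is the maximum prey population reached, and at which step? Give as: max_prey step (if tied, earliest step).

Answer: 68 6

Derivation:
Step 1: prey: 23+11-6=28; pred: 9+2-2=9
Step 2: prey: 28+14-7=35; pred: 9+2-2=9
Step 3: prey: 35+17-9=43; pred: 9+3-2=10
Step 4: prey: 43+21-12=52; pred: 10+4-3=11
Step 5: prey: 52+26-17=61; pred: 11+5-3=13
Step 6: prey: 61+30-23=68; pred: 13+7-3=17
Step 7: prey: 68+34-34=68; pred: 17+11-5=23
Step 8: prey: 68+34-46=56; pred: 23+15-6=32
Step 9: prey: 56+28-53=31; pred: 32+17-9=40
Step 10: prey: 31+15-37=9; pred: 40+12-12=40
Step 11: prey: 9+4-10=3; pred: 40+3-12=31
Step 12: prey: 3+1-2=2; pred: 31+0-9=22
Max prey = 68 at step 6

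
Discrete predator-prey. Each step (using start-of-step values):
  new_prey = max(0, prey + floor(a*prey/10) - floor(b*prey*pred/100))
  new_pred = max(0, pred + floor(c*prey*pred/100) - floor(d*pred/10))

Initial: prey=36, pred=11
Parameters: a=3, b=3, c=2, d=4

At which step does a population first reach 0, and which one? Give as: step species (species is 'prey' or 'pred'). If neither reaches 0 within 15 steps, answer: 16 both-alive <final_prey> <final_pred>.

Step 1: prey: 36+10-11=35; pred: 11+7-4=14
Step 2: prey: 35+10-14=31; pred: 14+9-5=18
Step 3: prey: 31+9-16=24; pred: 18+11-7=22
Step 4: prey: 24+7-15=16; pred: 22+10-8=24
Step 5: prey: 16+4-11=9; pred: 24+7-9=22
Step 6: prey: 9+2-5=6; pred: 22+3-8=17
Step 7: prey: 6+1-3=4; pred: 17+2-6=13
Step 8: prey: 4+1-1=4; pred: 13+1-5=9
Step 9: prey: 4+1-1=4; pred: 9+0-3=6
Step 10: prey: 4+1-0=5; pred: 6+0-2=4
Step 11: prey: 5+1-0=6; pred: 4+0-1=3
Step 12: prey: 6+1-0=7; pred: 3+0-1=2
Step 13: prey: 7+2-0=9; pred: 2+0-0=2
Step 14: prey: 9+2-0=11; pred: 2+0-0=2
Step 15: prey: 11+3-0=14; pred: 2+0-0=2
No extinction within 15 steps

Answer: 16 both-alive 14 2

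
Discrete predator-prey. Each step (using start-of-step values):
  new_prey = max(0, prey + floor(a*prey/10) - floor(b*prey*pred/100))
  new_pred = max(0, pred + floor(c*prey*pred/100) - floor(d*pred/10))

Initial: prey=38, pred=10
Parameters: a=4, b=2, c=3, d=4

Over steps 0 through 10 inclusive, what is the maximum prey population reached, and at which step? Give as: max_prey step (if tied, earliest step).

Answer: 49 2

Derivation:
Step 1: prey: 38+15-7=46; pred: 10+11-4=17
Step 2: prey: 46+18-15=49; pred: 17+23-6=34
Step 3: prey: 49+19-33=35; pred: 34+49-13=70
Step 4: prey: 35+14-49=0; pred: 70+73-28=115
Step 5: prey: 0+0-0=0; pred: 115+0-46=69
Step 6: prey: 0+0-0=0; pred: 69+0-27=42
Step 7: prey: 0+0-0=0; pred: 42+0-16=26
Step 8: prey: 0+0-0=0; pred: 26+0-10=16
Step 9: prey: 0+0-0=0; pred: 16+0-6=10
Step 10: prey: 0+0-0=0; pred: 10+0-4=6
Max prey = 49 at step 2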